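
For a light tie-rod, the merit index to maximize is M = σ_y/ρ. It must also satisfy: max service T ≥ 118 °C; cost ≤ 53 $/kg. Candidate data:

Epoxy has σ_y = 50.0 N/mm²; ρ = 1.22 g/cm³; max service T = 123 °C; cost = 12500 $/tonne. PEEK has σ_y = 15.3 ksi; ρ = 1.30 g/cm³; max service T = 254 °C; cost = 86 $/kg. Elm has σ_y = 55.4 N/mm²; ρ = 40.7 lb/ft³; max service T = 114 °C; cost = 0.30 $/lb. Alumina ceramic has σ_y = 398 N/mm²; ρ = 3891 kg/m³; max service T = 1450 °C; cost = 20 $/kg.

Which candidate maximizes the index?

alumina ceramic

Screen on constraints: max service T ≥ 118 °C; cost ≤ 53 $/kg. Survivors: epoxy, alumina ceramic.
Putting every candidate on a common basis:
  epoxy: σ_y = 50.00 MPa, ρ = 1220 kg/m³
  alumina ceramic: σ_y = 398.0 MPa, ρ = 3891 kg/m³
  alumina ceramic: M = 102 kN·m/kg
  epoxy: M = 41.0 kN·m/kg
Alumina ceramic has the largest M.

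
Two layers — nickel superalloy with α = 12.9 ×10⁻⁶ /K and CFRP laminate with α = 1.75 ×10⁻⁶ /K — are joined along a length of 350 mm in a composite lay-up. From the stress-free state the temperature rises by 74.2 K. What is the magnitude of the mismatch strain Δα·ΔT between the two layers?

Δα = |12.9 − 1.75|×10⁻⁶/K = 11.2×10⁻⁶/K.
Mismatch strain = Δα·ΔT = 11.2×10⁻⁶ × 74.2 = 8.27×10⁻⁴.

8.27×10⁻⁴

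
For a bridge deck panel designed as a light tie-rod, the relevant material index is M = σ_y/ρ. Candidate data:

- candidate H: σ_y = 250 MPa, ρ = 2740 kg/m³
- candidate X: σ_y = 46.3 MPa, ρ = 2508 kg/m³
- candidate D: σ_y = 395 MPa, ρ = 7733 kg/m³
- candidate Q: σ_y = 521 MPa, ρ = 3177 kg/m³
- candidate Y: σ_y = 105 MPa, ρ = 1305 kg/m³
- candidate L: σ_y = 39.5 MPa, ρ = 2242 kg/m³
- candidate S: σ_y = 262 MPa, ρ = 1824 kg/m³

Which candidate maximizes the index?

Per-candidate index values:
  candidate Q: M = 164 kN·m/kg
  candidate S: M = 144 kN·m/kg
  candidate H: M = 91.2 kN·m/kg
  candidate Y: M = 80.5 kN·m/kg
  candidate D: M = 51.1 kN·m/kg
  candidate X: M = 18.5 kN·m/kg
  candidate L: M = 17.6 kN·m/kg
Highest index: candidate Q.

candidate Q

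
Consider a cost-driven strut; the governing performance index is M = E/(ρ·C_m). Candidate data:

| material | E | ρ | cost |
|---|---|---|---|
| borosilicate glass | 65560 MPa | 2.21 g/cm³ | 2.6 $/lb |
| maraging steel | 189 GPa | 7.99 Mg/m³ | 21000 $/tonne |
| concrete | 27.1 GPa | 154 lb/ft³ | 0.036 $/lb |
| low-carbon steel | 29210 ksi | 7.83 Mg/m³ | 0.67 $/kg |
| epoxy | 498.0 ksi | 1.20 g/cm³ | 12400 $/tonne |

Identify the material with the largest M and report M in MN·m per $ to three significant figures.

concrete, M = 138 MN·m per $

Convert each candidate to consistent units, then evaluate M:
  borosilicate glass: E = 65.56 GPa, ρ = 2210 kg/m³, cost = 5.732 $/kg
  maraging steel: E = 189.0 GPa, ρ = 7990 kg/m³, cost = 21.00 $/kg
  concrete: E = 27.10 GPa, ρ = 2467 kg/m³, cost = 0.07937 $/kg
  low-carbon steel: E = 201.4 GPa, ρ = 7830 kg/m³, cost = 0.6700 $/kg
  epoxy: E = 3.434 GPa, ρ = 1200 kg/m³, cost = 12.40 $/kg
  concrete: M = 138 MN·m per $
  low-carbon steel: M = 38.4 MN·m per $
  borosilicate glass: M = 5.18 MN·m per $
  maraging steel: M = 1.13 MN·m per $
  epoxy: M = 0.231 MN·m per $
Concrete has the largest M.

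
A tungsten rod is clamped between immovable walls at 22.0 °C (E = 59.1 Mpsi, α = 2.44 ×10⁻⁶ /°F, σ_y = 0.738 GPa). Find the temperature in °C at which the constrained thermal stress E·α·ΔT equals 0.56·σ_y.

253 °C

E = 59.1 Mpsi = 407.5 GPa.
α = 2.44×10⁻⁶/°F × 9/5 = 4.39×10⁻⁶/K.
σ_y = 0.738 GPa = 738.0 MPa.
E·α·ΔT = 413.3 MPa ⇒ ΔT = 413.3 / (407.5×10³ × 4.39×10⁻⁶) = 230.9 K.
T = 22.0 + 230.9 = 252.9 °C.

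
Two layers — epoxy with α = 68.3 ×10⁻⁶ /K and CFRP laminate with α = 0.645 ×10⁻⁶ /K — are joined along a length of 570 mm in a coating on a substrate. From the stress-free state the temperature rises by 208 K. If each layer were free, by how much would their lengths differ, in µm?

Δα = |68.3 − 0.645|×10⁻⁶/K = 67.7×10⁻⁶/K.
ΔL_mismatch = Δα·L·ΔT = 67.7×10⁻⁶ × 570.0 mm × 208.0 K = 8020 µm.

8020 µm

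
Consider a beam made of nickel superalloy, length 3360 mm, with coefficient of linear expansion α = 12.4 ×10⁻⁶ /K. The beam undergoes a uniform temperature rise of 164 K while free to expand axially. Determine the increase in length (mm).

ΔL = α·L₀·ΔT = 12.4×10⁻⁶ × 3360 mm × 164.0 K = 6.83 mm.

6.83 mm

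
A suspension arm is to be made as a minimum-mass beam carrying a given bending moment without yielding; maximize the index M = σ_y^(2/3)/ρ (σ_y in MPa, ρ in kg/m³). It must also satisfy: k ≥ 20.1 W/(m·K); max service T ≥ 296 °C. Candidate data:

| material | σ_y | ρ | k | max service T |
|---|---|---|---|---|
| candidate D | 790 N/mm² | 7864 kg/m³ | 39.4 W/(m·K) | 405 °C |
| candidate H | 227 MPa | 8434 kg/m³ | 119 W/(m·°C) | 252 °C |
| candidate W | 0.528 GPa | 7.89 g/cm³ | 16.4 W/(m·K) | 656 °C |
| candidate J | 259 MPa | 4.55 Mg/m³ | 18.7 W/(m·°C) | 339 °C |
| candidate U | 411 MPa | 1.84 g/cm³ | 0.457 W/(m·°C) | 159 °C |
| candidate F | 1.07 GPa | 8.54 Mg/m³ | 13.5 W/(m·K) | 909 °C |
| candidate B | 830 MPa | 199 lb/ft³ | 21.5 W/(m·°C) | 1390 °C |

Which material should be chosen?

Screen on constraints: k ≥ 20.1 W/(m·K); max service T ≥ 296 °C. Survivors: candidate D, candidate B.
Putting every candidate on a common basis:
  candidate D: σ_y = 790.0 MPa, ρ = 7864 kg/m³
  candidate B: σ_y = 830.0 MPa, ρ = 3188 kg/m³
  candidate B: M = 27.7×10⁻³
  candidate D: M = 10.9×10⁻³
Candidate B ranks first.

candidate B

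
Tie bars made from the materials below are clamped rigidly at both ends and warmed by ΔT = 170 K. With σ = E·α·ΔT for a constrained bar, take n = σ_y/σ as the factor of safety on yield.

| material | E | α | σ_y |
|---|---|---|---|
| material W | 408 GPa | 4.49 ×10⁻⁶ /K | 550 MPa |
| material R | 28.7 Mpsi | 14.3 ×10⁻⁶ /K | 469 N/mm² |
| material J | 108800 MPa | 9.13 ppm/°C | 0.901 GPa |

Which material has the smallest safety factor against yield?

material R

With everything in SI (GPa, ×10⁻⁶/K, MPa):
  material W: E = 408.0, α = 4.49, σ_y = 550.0 → σ = 311 MPa, n = 1.77
  material R: E = 197.9, α = 14.3, σ_y = 469.0 → σ = 481 MPa, n = 0.975
  material J: E = 108.8, α = 9.13, σ_y = 901.0 → σ = 169 MPa, n = 5.34
The minimum is material R at n = 0.975.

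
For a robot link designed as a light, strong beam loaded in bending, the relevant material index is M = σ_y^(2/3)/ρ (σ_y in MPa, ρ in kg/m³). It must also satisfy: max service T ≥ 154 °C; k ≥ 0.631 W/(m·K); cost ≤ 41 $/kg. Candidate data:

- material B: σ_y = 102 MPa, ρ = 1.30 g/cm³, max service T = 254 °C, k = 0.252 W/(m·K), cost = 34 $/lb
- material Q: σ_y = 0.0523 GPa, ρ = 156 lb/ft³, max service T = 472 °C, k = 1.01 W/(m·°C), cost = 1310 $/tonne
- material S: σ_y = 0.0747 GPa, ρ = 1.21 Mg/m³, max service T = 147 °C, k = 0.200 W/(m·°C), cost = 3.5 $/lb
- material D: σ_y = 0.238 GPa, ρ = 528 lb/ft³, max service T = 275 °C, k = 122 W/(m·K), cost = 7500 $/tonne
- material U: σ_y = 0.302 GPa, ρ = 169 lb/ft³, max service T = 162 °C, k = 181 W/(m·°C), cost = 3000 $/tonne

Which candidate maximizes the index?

material U

Screen on constraints: max service T ≥ 154 °C; k ≥ 0.631 W/(m·K); cost ≤ 41 $/kg. Survivors: material Q, material D, material U.
Convert each candidate to consistent units, then evaluate M:
  material Q: σ_y = 52.30 MPa, ρ = 2499 kg/m³
  material D: σ_y = 238.0 MPa, ρ = 8458 kg/m³
  material U: σ_y = 302.0 MPa, ρ = 2707 kg/m³
  material U: M = 16.6×10⁻³
  material Q: M = 5.60×10⁻³
  material D: M = 4.54×10⁻³
Material U ranks first.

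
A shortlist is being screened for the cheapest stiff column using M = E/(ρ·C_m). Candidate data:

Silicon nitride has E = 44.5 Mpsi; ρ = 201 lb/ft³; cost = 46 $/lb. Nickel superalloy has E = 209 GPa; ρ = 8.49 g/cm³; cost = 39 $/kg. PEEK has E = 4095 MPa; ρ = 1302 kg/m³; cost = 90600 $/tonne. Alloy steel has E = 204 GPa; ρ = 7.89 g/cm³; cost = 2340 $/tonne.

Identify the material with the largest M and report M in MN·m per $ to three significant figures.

Normalizing units and computing the index:
  silicon nitride: E = 306.8 GPa, ρ = 3220 kg/m³, cost = 101.4 $/kg
  nickel superalloy: E = 209.0 GPa, ρ = 8490 kg/m³, cost = 39.00 $/kg
  PEEK: E = 4.095 GPa, ρ = 1302 kg/m³, cost = 90.60 $/kg
  alloy steel: E = 204.0 GPa, ρ = 7890 kg/m³, cost = 2.340 $/kg
  alloy steel: M = 11.0 MN·m per $
  silicon nitride: M = 0.940 MN·m per $
  nickel superalloy: M = 0.631 MN·m per $
  PEEK: M = 0.0347 MN·m per $
Highest index: alloy steel.

alloy steel, M = 11.0 MN·m per $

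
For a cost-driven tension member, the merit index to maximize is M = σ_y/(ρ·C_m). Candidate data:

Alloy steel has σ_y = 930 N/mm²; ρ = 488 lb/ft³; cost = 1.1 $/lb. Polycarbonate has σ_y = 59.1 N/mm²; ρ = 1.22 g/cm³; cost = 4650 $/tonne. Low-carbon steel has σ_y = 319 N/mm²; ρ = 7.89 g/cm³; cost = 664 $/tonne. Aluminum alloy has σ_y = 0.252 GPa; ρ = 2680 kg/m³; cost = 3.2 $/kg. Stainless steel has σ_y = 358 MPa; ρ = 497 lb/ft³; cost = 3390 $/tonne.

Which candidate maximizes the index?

Convert each candidate to consistent units, then evaluate M:
  alloy steel: σ_y = 930.0 MPa, ρ = 7817 kg/m³, cost = 2.425 $/kg
  polycarbonate: σ_y = 59.10 MPa, ρ = 1220 kg/m³, cost = 4.650 $/kg
  low-carbon steel: σ_y = 319.0 MPa, ρ = 7890 kg/m³, cost = 0.6640 $/kg
  aluminum alloy: σ_y = 252.0 MPa, ρ = 2680 kg/m³, cost = 3.200 $/kg
  stainless steel: σ_y = 358.0 MPa, ρ = 7961 kg/m³, cost = 3.390 $/kg
  low-carbon steel: M = 60.9 kN·m per $
  alloy steel: M = 49.1 kN·m per $
  aluminum alloy: M = 29.4 kN·m per $
  stainless steel: M = 13.3 kN·m per $
  polycarbonate: M = 10.4 kN·m per $
The maximum is for low-carbon steel.

low-carbon steel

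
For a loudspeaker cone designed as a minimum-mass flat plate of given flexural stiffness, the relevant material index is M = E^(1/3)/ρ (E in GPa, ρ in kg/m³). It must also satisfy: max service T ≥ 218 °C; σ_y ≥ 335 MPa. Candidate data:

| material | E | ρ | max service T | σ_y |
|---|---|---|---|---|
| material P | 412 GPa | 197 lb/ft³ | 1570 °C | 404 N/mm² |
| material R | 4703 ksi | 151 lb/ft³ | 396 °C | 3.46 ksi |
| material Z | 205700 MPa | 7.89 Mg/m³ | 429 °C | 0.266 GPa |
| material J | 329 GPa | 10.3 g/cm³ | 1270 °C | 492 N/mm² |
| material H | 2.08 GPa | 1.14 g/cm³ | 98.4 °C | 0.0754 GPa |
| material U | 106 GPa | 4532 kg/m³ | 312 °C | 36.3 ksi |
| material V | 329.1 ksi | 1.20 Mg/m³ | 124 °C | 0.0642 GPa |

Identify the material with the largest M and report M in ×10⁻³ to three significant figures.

Screen on constraints: max service T ≥ 218 °C; σ_y ≥ 335 MPa. Survivors: material P, material J.
After converting to SI:
  material P: E = 412.0 GPa, ρ = 3156 kg/m³
  material J: E = 329.0 GPa, ρ = 10300 kg/m³
  material P: M = 2.36×10⁻³
  material J: M = 0.670×10⁻³
Highest index: material P.

material P, M = 2.36×10⁻³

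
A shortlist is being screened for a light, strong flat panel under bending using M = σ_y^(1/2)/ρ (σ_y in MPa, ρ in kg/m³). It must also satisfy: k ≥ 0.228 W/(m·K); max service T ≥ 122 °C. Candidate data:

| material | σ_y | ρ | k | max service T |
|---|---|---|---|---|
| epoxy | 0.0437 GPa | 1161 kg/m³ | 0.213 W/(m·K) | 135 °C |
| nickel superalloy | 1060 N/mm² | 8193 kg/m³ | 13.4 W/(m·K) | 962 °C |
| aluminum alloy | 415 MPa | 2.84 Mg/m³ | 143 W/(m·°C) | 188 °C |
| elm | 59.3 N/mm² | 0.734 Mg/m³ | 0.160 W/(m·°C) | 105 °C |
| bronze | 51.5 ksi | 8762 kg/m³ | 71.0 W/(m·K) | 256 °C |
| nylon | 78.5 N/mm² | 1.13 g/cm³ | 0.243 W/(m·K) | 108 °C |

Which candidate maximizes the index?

aluminum alloy

Screen on constraints: k ≥ 0.228 W/(m·K); max service T ≥ 122 °C. Survivors: nickel superalloy, aluminum alloy, bronze.
In SI units:
  nickel superalloy: σ_y = 1060 MPa, ρ = 8193 kg/m³
  aluminum alloy: σ_y = 415.0 MPa, ρ = 2840 kg/m³
  bronze: σ_y = 355.1 MPa, ρ = 8762 kg/m³
  aluminum alloy: M = 7.17×10⁻³
  nickel superalloy: M = 3.97×10⁻³
  bronze: M = 2.15×10⁻³
Aluminum alloy ranks first.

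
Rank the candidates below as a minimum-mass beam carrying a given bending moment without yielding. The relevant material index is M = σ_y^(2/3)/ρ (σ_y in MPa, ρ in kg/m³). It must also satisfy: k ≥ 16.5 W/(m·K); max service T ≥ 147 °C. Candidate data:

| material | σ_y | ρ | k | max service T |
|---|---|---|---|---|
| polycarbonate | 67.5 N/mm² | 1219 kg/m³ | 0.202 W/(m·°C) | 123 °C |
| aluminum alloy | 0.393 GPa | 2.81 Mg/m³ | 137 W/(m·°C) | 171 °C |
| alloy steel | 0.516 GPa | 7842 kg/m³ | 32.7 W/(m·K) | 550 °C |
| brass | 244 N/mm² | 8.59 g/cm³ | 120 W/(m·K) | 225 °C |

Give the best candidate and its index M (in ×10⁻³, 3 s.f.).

Screen on constraints: k ≥ 16.5 W/(m·K); max service T ≥ 147 °C. Survivors: aluminum alloy, alloy steel, brass.
Putting every candidate on a common basis:
  aluminum alloy: σ_y = 393.0 MPa, ρ = 2810 kg/m³
  alloy steel: σ_y = 516.0 MPa, ρ = 7842 kg/m³
  brass: σ_y = 244.0 MPa, ρ = 8590 kg/m³
  aluminum alloy: M = 19.1×10⁻³
  alloy steel: M = 8.20×10⁻³
  brass: M = 4.55×10⁻³
Aluminum alloy has the largest M.

aluminum alloy, M = 19.1×10⁻³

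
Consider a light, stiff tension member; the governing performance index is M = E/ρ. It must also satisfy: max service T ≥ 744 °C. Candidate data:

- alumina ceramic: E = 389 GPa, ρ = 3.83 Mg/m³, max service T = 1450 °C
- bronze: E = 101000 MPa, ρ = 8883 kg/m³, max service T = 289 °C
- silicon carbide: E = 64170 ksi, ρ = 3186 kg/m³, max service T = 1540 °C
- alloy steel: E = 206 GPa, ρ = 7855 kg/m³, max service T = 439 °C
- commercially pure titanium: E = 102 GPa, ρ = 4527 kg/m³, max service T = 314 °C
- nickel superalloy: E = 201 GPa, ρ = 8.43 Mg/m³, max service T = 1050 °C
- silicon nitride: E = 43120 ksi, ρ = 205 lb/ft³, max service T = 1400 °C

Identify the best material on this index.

silicon carbide

Screen on constraints: max service T ≥ 744 °C. Survivors: alumina ceramic, silicon carbide, nickel superalloy, silicon nitride.
After converting to SI:
  alumina ceramic: E = 389.0 GPa, ρ = 3830 kg/m³
  silicon carbide: E = 442.4 GPa, ρ = 3186 kg/m³
  nickel superalloy: E = 201.0 GPa, ρ = 8430 kg/m³
  silicon nitride: E = 297.3 GPa, ρ = 3284 kg/m³
  silicon carbide: M = 139 MN·m/kg
  alumina ceramic: M = 102 MN·m/kg
  silicon nitride: M = 90.5 MN·m/kg
  nickel superalloy: M = 23.8 MN·m/kg
Silicon carbide ranks first.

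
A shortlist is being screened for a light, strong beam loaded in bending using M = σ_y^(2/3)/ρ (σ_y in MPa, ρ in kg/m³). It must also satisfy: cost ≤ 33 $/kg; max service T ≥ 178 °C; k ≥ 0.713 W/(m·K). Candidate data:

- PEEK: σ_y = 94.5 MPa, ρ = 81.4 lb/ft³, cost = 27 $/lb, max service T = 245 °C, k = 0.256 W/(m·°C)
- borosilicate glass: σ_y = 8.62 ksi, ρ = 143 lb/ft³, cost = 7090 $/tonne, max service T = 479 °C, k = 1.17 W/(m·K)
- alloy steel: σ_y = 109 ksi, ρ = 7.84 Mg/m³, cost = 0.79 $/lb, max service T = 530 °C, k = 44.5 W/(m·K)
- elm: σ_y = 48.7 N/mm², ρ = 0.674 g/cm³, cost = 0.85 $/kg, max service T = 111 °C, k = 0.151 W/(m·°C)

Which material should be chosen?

Screen on constraints: cost ≤ 33 $/kg; max service T ≥ 178 °C; k ≥ 0.713 W/(m·K). Survivors: borosilicate glass, alloy steel.
In SI units:
  borosilicate glass: σ_y = 59.43 MPa, ρ = 2291 kg/m³
  alloy steel: σ_y = 751.5 MPa, ρ = 7840 kg/m³
  alloy steel: M = 10.5×10⁻³
  borosilicate glass: M = 6.65×10⁻³
Alloy steel has the largest M.

alloy steel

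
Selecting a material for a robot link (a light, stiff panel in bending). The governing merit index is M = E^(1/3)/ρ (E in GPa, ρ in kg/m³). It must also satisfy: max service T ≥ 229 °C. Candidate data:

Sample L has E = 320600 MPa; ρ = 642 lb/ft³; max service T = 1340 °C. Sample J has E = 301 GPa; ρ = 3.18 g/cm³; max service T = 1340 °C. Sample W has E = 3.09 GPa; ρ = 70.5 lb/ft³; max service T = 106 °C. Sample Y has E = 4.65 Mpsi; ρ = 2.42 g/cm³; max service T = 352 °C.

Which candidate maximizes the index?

Screen on constraints: max service T ≥ 229 °C. Survivors: sample L, sample J, sample Y.
Normalizing units and computing the index:
  sample L: E = 320.6 GPa, ρ = 10280 kg/m³
  sample J: E = 301.0 GPa, ρ = 3180 kg/m³
  sample Y: E = 32.06 GPa, ρ = 2420 kg/m³
  sample J: M = 2.11×10⁻³
  sample Y: M = 1.31×10⁻³
  sample L: M = 0.666×10⁻³
Sample J has the largest M.

sample J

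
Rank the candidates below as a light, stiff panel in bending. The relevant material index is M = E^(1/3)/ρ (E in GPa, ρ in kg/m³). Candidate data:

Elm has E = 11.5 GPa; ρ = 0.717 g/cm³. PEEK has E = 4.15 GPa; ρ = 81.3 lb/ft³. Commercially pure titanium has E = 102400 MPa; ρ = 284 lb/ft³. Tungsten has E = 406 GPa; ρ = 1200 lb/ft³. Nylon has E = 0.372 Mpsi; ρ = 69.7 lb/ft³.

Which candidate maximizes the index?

Convert each candidate to consistent units, then evaluate M:
  elm: E = 11.50 GPa, ρ = 717.0 kg/m³
  PEEK: E = 4.150 GPa, ρ = 1302 kg/m³
  commercially pure titanium: E = 102.4 GPa, ρ = 4549 kg/m³
  tungsten: E = 406.0 GPa, ρ = 19220 kg/m³
  nylon: E = 2.565 GPa, ρ = 1116 kg/m³
  elm: M = 3.15×10⁻³
  PEEK: M = 1.23×10⁻³
  nylon: M = 1.23×10⁻³
  commercially pure titanium: M = 1.03×10⁻³
  tungsten: M = 0.385×10⁻³
Highest index: elm.

elm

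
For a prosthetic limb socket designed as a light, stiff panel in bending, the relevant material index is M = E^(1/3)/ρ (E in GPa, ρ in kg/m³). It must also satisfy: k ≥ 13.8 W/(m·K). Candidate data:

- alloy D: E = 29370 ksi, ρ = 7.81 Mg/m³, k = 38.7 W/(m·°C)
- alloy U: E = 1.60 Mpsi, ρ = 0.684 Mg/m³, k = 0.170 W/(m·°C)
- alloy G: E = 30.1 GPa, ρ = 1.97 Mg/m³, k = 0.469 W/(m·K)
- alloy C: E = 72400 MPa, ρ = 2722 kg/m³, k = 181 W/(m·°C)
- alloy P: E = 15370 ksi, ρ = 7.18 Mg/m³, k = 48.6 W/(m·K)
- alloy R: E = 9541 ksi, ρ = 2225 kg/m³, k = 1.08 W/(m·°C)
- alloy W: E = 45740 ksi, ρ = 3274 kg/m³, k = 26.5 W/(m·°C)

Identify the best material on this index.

alloy W

Screen on constraints: k ≥ 13.8 W/(m·K). Survivors: alloy D, alloy C, alloy P, alloy W.
Convert each candidate to consistent units, then evaluate M:
  alloy D: E = 202.5 GPa, ρ = 7810 kg/m³
  alloy C: E = 72.40 GPa, ρ = 2722 kg/m³
  alloy P: E = 106.0 GPa, ρ = 7180 kg/m³
  alloy W: E = 315.4 GPa, ρ = 3274 kg/m³
  alloy W: M = 2.08×10⁻³
  alloy C: M = 1.53×10⁻³
  alloy D: M = 0.752×10⁻³
  alloy P: M = 0.659×10⁻³
Highest index: alloy W.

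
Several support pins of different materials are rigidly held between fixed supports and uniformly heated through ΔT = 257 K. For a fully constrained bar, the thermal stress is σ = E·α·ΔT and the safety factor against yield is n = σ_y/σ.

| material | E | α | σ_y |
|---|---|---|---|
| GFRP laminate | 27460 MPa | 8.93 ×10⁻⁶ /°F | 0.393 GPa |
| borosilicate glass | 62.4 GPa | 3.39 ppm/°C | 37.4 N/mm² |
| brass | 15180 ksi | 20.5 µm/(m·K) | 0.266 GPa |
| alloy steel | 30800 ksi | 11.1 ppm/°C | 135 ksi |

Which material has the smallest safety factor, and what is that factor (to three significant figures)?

brass, n = 0.482

In consistent units (E in GPa, α in ×10⁻⁶/K, σ_y in MPa):
  GFRP laminate: E = 27.46, α = 16.1, σ_y = 393.0 → σ = 113 MPa, n = 3.46
  borosilicate glass: E = 62.40, α = 3.39, σ_y = 37.40 → σ = 54.4 MPa, n = 0.688
  brass: E = 104.7, α = 20.5, σ_y = 266.0 → σ = 551 MPa, n = 0.482
  alloy steel: E = 212.4, α = 11.1, σ_y = 930.8 → σ = 606 MPa, n = 1.54
The minimum is brass at n = 0.482.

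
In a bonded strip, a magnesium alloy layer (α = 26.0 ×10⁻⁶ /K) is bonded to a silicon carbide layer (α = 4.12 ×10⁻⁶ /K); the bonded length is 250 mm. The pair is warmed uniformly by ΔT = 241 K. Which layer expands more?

α(magnesium alloy) = 26.0×10⁻⁶/K vs α(silicon carbide) = 4.12×10⁻⁶/K.
Higher α expands more for the same ΔT: magnesium alloy.

magnesium alloy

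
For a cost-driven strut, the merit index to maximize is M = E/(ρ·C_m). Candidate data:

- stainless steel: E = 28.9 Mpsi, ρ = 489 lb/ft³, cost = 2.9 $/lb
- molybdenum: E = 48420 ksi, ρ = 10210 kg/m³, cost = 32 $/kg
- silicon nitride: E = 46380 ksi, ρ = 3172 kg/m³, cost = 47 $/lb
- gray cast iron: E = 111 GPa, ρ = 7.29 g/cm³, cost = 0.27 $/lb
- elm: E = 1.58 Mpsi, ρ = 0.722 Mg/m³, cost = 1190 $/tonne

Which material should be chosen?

Convert each candidate to consistent units, then evaluate M:
  stainless steel: E = 199.3 GPa, ρ = 7833 kg/m³, cost = 6.393 $/kg
  molybdenum: E = 333.8 GPa, ρ = 10210 kg/m³, cost = 32.00 $/kg
  silicon nitride: E = 319.8 GPa, ρ = 3172 kg/m³, cost = 103.6 $/kg
  gray cast iron: E = 111.0 GPa, ρ = 7290 kg/m³, cost = 0.5952 $/kg
  elm: E = 10.89 GPa, ρ = 722.0 kg/m³, cost = 1.190 $/kg
  gray cast iron: M = 25.6 MN·m per $
  elm: M = 12.7 MN·m per $
  stainless steel: M = 3.98 MN·m per $
  molybdenum: M = 1.02 MN·m per $
  silicon nitride: M = 0.973 MN·m per $
Gray cast iron has the largest M.

gray cast iron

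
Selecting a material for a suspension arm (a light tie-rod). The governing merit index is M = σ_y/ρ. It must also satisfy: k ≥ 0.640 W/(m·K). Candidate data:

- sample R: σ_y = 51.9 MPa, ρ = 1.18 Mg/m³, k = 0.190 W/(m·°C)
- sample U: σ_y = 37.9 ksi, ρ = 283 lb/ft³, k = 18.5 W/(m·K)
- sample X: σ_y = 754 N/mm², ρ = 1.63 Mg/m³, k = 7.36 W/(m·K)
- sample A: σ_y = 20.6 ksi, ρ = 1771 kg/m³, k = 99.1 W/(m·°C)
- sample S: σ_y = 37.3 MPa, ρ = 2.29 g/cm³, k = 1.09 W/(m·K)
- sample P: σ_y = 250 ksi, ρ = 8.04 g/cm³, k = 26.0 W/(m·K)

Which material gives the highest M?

Screen on constraints: k ≥ 0.640 W/(m·K). Survivors: sample U, sample X, sample A, sample S, sample P.
Convert each candidate to consistent units, then evaluate M:
  sample U: σ_y = 261.3 MPa, ρ = 4533 kg/m³
  sample X: σ_y = 754.0 MPa, ρ = 1630 kg/m³
  sample A: σ_y = 142.0 MPa, ρ = 1771 kg/m³
  sample S: σ_y = 37.30 MPa, ρ = 2290 kg/m³
  sample P: σ_y = 1724 MPa, ρ = 8040 kg/m³
  sample X: M = 463 kN·m/kg
  sample P: M = 214 kN·m/kg
  sample A: M = 80.2 kN·m/kg
  sample U: M = 57.6 kN·m/kg
  sample S: M = 16.3 kN·m/kg
Sample X has the largest M.

sample X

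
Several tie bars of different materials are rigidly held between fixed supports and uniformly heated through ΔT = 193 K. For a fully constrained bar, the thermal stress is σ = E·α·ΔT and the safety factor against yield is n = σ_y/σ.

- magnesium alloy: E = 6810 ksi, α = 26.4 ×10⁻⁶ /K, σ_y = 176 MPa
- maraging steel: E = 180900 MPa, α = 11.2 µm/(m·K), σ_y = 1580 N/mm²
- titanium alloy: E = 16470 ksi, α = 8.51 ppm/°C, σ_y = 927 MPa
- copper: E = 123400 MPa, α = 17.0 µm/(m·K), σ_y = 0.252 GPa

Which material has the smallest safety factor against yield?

In consistent units (E in GPa, α in ×10⁻⁶/K, σ_y in MPa):
  magnesium alloy: E = 46.95, α = 26.4, σ_y = 176.0 → σ = 239 MPa, n = 0.736
  maraging steel: E = 180.9, α = 11.2, σ_y = 1580 → σ = 391 MPa, n = 4.04
  titanium alloy: E = 113.6, α = 8.51, σ_y = 927.0 → σ = 187 MPa, n = 4.97
  copper: E = 123.4, α = 17.0, σ_y = 252.0 → σ = 405 MPa, n = 0.622
Smallest n: copper with n = 0.622.

copper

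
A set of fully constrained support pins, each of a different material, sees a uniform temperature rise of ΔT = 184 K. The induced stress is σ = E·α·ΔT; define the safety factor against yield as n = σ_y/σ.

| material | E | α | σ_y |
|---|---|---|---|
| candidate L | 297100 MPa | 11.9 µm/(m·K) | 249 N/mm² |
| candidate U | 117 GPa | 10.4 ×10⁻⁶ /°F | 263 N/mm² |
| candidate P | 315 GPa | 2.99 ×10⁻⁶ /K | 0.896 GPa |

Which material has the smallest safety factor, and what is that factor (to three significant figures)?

candidate L, n = 0.383

Converting E to GPa, α to ×10⁻⁶/K, σ_y to MPa, then σ and n for each:
  candidate L: E = 297.1, α = 11.9, σ_y = 249.0 → σ = 651 MPa, n = 0.383
  candidate U: E = 117.0, α = 18.7, σ_y = 263.0 → σ = 403 MPa, n = 0.653
  candidate P: E = 315.0, α = 2.99, σ_y = 896.0 → σ = 173 MPa, n = 5.17
Candidate L has the lowest safety factor, n = 0.383.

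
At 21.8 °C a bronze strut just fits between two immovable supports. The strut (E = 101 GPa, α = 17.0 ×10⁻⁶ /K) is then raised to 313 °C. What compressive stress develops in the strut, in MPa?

ΔT = 291.2 K. Constrained thermal stress σ = E·α·ΔT = 101.0×10³ MPa × 17.0×10⁻⁶ × 291.2 = 500 MPa (compressive).

500 MPa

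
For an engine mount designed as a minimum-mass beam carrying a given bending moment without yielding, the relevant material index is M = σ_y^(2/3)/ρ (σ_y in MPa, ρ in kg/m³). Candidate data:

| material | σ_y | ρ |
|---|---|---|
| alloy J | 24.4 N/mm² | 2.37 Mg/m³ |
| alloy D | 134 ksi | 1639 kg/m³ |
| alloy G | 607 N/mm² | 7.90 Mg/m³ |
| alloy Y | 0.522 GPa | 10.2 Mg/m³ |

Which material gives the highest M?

Putting every candidate on a common basis:
  alloy J: σ_y = 24.40 MPa, ρ = 2370 kg/m³
  alloy D: σ_y = 923.9 MPa, ρ = 1639 kg/m³
  alloy G: σ_y = 607.0 MPa, ρ = 7900 kg/m³
  alloy Y: σ_y = 522.0 MPa, ρ = 10200 kg/m³
  alloy D: M = 57.9×10⁻³
  alloy G: M = 9.07×10⁻³
  alloy Y: M = 6.36×10⁻³
  alloy J: M = 3.55×10⁻³
Alloy D has the largest M.

alloy D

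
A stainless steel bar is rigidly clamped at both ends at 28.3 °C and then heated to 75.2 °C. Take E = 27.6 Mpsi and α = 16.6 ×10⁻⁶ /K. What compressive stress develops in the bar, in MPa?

148 MPa

E = 27.6 Mpsi = 190.3 GPa.
ΔT = 46.90 K. Constrained thermal stress σ = E·α·ΔT = 190.3×10³ MPa × 16.6×10⁻⁶ × 46.90 = 148 MPa (compressive).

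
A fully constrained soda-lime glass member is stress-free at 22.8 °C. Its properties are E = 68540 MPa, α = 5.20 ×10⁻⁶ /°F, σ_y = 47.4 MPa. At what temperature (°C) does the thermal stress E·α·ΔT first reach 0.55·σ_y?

63.4 °C

E = 68540 MPa = 68.54 GPa.
α = 5.20×10⁻⁶/°F × 9/5 = 9.36×10⁻⁶/K.
E·α·ΔT = 26.07 MPa ⇒ ΔT = 26.07 / (68.54×10³ × 9.36×10⁻⁶) = 40.64 K.
T = 22.8 + 40.64 = 63.44 °C.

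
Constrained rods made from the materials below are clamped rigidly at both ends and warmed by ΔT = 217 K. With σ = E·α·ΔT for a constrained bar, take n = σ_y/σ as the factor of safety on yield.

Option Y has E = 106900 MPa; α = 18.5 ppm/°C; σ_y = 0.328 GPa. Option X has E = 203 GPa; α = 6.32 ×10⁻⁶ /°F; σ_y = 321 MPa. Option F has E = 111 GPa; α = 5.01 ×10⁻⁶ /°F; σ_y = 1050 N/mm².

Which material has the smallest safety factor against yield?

option X

With everything in SI (GPa, ×10⁻⁶/K, MPa):
  option Y: E = 106.9, α = 18.5, σ_y = 328.0 → σ = 429 MPa, n = 0.764
  option X: E = 203.0, α = 11.4, σ_y = 321.0 → σ = 501 MPa, n = 0.641
  option F: E = 111.0, α = 9.02, σ_y = 1050 → σ = 217 MPa, n = 4.83
Smallest n: option X with n = 0.641.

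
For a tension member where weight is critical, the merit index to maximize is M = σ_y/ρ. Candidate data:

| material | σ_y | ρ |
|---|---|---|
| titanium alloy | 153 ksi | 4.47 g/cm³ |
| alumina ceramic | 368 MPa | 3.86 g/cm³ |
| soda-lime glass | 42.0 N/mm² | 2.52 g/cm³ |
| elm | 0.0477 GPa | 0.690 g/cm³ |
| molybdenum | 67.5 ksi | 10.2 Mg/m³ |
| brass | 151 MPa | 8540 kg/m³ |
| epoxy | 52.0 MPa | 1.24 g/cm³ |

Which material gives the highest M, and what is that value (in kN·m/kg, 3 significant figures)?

titanium alloy, M = 236 kN·m/kg

Putting every candidate on a common basis:
  titanium alloy: σ_y = 1055 MPa, ρ = 4470 kg/m³
  alumina ceramic: σ_y = 368.0 MPa, ρ = 3860 kg/m³
  soda-lime glass: σ_y = 42.00 MPa, ρ = 2520 kg/m³
  elm: σ_y = 47.70 MPa, ρ = 690.0 kg/m³
  molybdenum: σ_y = 465.4 MPa, ρ = 10200 kg/m³
  brass: σ_y = 151.0 MPa, ρ = 8540 kg/m³
  epoxy: σ_y = 52.00 MPa, ρ = 1240 kg/m³
  titanium alloy: M = 236 kN·m/kg
  alumina ceramic: M = 95.3 kN·m/kg
  elm: M = 69.1 kN·m/kg
  molybdenum: M = 45.6 kN·m/kg
  epoxy: M = 41.9 kN·m/kg
  brass: M = 17.7 kN·m/kg
  soda-lime glass: M = 16.7 kN·m/kg
Highest index: titanium alloy.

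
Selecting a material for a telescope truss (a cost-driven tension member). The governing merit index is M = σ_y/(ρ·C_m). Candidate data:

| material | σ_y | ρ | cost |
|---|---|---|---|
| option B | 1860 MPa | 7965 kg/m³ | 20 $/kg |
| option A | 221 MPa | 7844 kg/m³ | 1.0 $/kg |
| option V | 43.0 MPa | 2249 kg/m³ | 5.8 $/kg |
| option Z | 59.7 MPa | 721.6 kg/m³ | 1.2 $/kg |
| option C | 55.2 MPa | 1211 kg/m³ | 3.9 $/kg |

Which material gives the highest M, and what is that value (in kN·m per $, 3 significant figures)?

Per-candidate index values:
  option Z: M = 68.9 kN·m per $
  option A: M = 28.2 kN·m per $
  option C: M = 11.7 kN·m per $
  option B: M = 11.7 kN·m per $
  option V: M = 3.30 kN·m per $
Option Z ranks first.

option Z, M = 68.9 kN·m per $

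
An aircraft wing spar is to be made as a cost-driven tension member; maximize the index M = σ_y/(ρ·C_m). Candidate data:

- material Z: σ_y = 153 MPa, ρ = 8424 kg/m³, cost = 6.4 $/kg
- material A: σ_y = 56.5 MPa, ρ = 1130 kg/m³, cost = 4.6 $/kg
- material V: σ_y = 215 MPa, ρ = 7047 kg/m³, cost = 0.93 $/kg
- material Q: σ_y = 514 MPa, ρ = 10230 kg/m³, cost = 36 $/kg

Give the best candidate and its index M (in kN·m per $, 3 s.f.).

Computing M directly (units already consistent):
  material V: M = 32.8 kN·m per $
  material A: M = 10.9 kN·m per $
  material Z: M = 2.84 kN·m per $
  material Q: M = 1.40 kN·m per $
Material V has the largest M.

material V, M = 32.8 kN·m per $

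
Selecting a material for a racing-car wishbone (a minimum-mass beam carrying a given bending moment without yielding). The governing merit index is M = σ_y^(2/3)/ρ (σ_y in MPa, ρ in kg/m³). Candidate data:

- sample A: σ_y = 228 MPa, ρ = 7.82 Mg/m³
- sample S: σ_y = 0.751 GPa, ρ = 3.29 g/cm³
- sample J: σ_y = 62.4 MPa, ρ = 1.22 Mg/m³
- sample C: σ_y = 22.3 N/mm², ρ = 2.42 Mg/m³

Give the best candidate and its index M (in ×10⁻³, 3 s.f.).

Normalizing units and computing the index:
  sample A: σ_y = 228.0 MPa, ρ = 7820 kg/m³
  sample S: σ_y = 751.0 MPa, ρ = 3290 kg/m³
  sample J: σ_y = 62.40 MPa, ρ = 1220 kg/m³
  sample C: σ_y = 22.30 MPa, ρ = 2420 kg/m³
  sample S: M = 25.1×10⁻³
  sample J: M = 12.9×10⁻³
  sample A: M = 4.77×10⁻³
  sample C: M = 3.27×10⁻³
Highest index: sample S.

sample S, M = 25.1×10⁻³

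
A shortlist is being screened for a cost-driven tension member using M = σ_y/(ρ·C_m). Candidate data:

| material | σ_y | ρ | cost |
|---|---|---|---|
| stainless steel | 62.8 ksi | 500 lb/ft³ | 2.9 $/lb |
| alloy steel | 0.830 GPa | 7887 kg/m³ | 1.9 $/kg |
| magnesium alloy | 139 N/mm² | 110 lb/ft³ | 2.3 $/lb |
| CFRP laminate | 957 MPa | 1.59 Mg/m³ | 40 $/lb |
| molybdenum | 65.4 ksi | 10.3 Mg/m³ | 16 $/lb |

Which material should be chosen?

Putting every candidate on a common basis:
  stainless steel: σ_y = 433.0 MPa, ρ = 8009 kg/m³, cost = 6.393 $/kg
  alloy steel: σ_y = 830.0 MPa, ρ = 7887 kg/m³, cost = 1.900 $/kg
  magnesium alloy: σ_y = 139.0 MPa, ρ = 1762 kg/m³, cost = 5.071 $/kg
  CFRP laminate: σ_y = 957.0 MPa, ρ = 1590 kg/m³, cost = 88.18 $/kg
  molybdenum: σ_y = 450.9 MPa, ρ = 10300 kg/m³, cost = 35.27 $/kg
  alloy steel: M = 55.4 kN·m per $
  magnesium alloy: M = 15.6 kN·m per $
  stainless steel: M = 8.46 kN·m per $
  CFRP laminate: M = 6.83 kN·m per $
  molybdenum: M = 1.24 kN·m per $
Alloy steel has the largest M.

alloy steel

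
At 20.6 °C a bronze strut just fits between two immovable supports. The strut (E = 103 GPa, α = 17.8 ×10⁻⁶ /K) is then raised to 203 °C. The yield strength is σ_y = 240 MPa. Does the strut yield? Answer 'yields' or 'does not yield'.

ΔT = 182.4 K. Constrained thermal stress σ = E·α·ΔT = 103.0×10³ MPa × 17.8×10⁻⁶ × 182.4 = 334 MPa (compressive).
Compare to σ_y = 240 MPa: σ ≥ σ_y, so it yields.

yields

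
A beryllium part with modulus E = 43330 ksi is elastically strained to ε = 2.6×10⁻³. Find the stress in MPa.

E = 43330 ksi = 298.7 GPa.
σ = E·ε = 298700 MPa × 2.6×10⁻³ = 777 MPa.

777 MPa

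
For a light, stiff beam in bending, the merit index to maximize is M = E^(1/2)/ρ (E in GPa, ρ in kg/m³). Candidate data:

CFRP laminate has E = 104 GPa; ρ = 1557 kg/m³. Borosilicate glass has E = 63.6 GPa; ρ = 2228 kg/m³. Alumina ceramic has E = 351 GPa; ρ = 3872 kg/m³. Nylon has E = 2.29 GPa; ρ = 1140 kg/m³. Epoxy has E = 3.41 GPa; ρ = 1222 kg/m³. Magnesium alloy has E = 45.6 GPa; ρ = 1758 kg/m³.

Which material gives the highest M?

Evaluate M for each candidate:
  CFRP laminate: M = 6.55×10⁻³
  alumina ceramic: M = 4.84×10⁻³
  magnesium alloy: M = 3.84×10⁻³
  borosilicate glass: M = 3.58×10⁻³
  epoxy: M = 1.51×10⁻³
  nylon: M = 1.33×10⁻³
CFRP laminate has the largest M.

CFRP laminate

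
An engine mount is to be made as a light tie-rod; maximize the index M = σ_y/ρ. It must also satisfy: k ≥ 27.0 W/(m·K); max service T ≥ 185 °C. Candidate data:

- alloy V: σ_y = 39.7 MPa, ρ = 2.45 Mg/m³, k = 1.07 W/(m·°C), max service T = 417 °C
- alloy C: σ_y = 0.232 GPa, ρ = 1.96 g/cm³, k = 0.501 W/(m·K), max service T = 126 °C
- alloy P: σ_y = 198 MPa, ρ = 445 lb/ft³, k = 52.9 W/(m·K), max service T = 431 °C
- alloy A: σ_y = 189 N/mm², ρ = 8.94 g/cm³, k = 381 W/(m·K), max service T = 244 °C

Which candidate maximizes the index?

alloy P

Screen on constraints: k ≥ 27.0 W/(m·K); max service T ≥ 185 °C. Survivors: alloy P, alloy A.
Convert each candidate to consistent units, then evaluate M:
  alloy P: σ_y = 198.0 MPa, ρ = 7128 kg/m³
  alloy A: σ_y = 189.0 MPa, ρ = 8940 kg/m³
  alloy P: M = 27.8 kN·m/kg
  alloy A: M = 21.1 kN·m/kg
The maximum is for alloy P.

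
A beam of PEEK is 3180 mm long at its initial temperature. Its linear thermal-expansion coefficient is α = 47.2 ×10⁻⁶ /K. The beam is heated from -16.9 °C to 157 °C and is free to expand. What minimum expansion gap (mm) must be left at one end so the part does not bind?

26.1 mm

ΔT = 157 − (-16.9) = 173.9 K.
ΔL = α·L₀·ΔT = 47.2×10⁻⁶ × 3180 mm × 173.9 K = 26.1 mm.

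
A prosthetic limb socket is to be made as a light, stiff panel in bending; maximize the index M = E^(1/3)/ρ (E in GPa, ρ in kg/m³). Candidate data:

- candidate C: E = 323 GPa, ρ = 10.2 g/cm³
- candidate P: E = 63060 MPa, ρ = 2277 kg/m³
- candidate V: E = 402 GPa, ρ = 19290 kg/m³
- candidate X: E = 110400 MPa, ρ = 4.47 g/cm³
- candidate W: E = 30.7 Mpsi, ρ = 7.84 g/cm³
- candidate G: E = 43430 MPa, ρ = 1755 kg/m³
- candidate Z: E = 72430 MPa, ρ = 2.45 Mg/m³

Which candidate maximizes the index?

Putting every candidate on a common basis:
  candidate C: E = 323.0 GPa, ρ = 10200 kg/m³
  candidate P: E = 63.06 GPa, ρ = 2277 kg/m³
  candidate V: E = 402.0 GPa, ρ = 19290 kg/m³
  candidate X: E = 110.4 GPa, ρ = 4470 kg/m³
  candidate W: E = 211.7 GPa, ρ = 7840 kg/m³
  candidate G: E = 43.43 GPa, ρ = 1755 kg/m³
  candidate Z: E = 72.43 GPa, ρ = 2450 kg/m³
  candidate G: M = 2.00×10⁻³
  candidate P: M = 1.75×10⁻³
  candidate Z: M = 1.70×10⁻³
  candidate X: M = 1.07×10⁻³
  candidate W: M = 0.760×10⁻³
  candidate C: M = 0.673×10⁻³
  candidate V: M = 0.383×10⁻³
The maximum is for candidate G.

candidate G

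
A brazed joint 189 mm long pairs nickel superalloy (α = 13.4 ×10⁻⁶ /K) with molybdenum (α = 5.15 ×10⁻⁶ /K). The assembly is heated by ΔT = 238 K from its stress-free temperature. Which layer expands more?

nickel superalloy

α(nickel superalloy) = 13.4×10⁻⁶/K vs α(molybdenum) = 5.15×10⁻⁶/K.
Higher α expands more for the same ΔT: nickel superalloy.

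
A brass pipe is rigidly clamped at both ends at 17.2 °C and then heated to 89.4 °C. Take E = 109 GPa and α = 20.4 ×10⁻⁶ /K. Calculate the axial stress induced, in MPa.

161 MPa

ΔT = 72.20 K. Constrained thermal stress σ = E·α·ΔT = 109.0×10³ MPa × 20.4×10⁻⁶ × 72.20 = 161 MPa (compressive).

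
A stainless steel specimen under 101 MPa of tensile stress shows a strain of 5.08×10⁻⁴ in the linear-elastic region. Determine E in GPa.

199 GPa

E = σ/ε = 101 MPa / 5.08×10⁻⁴ = 198800 MPa = 199 GPa.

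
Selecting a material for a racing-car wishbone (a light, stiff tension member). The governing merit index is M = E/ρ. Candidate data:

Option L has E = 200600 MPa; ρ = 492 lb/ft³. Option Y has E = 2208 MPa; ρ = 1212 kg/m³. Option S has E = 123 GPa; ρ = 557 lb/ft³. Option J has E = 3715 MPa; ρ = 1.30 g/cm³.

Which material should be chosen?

option L

After converting to SI:
  option L: E = 200.6 GPa, ρ = 7881 kg/m³
  option Y: E = 2.208 GPa, ρ = 1212 kg/m³
  option S: E = 123.0 GPa, ρ = 8922 kg/m³
  option J: E = 3.715 GPa, ρ = 1300 kg/m³
  option L: M = 25.5 MN·m/kg
  option S: M = 13.8 MN·m/kg
  option J: M = 2.86 MN·m/kg
  option Y: M = 1.82 MN·m/kg
Option L ranks first.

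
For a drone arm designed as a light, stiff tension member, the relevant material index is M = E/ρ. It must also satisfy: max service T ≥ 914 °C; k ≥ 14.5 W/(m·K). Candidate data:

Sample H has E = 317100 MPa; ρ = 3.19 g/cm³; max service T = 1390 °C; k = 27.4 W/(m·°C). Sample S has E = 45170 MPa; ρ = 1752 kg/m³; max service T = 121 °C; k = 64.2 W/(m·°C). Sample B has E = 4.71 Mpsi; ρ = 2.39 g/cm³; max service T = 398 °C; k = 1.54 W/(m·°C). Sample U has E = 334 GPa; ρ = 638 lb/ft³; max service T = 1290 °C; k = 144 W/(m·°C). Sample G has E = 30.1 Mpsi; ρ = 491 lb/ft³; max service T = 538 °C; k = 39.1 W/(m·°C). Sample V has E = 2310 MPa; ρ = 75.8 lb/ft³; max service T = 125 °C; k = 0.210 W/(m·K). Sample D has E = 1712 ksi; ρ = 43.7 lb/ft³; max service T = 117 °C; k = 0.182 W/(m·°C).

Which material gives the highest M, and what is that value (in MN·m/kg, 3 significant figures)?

sample H, M = 99.4 MN·m/kg

Screen on constraints: max service T ≥ 914 °C; k ≥ 14.5 W/(m·K). Survivors: sample H, sample U.
In SI units:
  sample H: E = 317.1 GPa, ρ = 3190 kg/m³
  sample U: E = 334.0 GPa, ρ = 10220 kg/m³
  sample H: M = 99.4 MN·m/kg
  sample U: M = 32.7 MN·m/kg
Sample H ranks first.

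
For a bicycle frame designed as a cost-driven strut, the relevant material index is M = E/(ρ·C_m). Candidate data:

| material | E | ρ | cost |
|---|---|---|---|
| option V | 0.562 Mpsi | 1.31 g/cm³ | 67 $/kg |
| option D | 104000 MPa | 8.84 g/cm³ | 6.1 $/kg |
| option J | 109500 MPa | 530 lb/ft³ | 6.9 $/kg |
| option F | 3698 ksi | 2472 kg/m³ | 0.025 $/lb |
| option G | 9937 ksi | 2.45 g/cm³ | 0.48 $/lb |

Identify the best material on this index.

option F

Convert each candidate to consistent units, then evaluate M:
  option V: E = 3.875 GPa, ρ = 1310 kg/m³, cost = 67.00 $/kg
  option D: E = 104.0 GPa, ρ = 8840 kg/m³, cost = 6.100 $/kg
  option J: E = 109.5 GPa, ρ = 8490 kg/m³, cost = 6.900 $/kg
  option F: E = 25.50 GPa, ρ = 2472 kg/m³, cost = 0.05511 $/kg
  option G: E = 68.51 GPa, ρ = 2450 kg/m³, cost = 1.058 $/kg
  option F: M = 187 MN·m per $
  option G: M = 26.4 MN·m per $
  option D: M = 1.93 MN·m per $
  option J: M = 1.87 MN·m per $
  option V: M = 0.0441 MN·m per $
Option F has the largest M.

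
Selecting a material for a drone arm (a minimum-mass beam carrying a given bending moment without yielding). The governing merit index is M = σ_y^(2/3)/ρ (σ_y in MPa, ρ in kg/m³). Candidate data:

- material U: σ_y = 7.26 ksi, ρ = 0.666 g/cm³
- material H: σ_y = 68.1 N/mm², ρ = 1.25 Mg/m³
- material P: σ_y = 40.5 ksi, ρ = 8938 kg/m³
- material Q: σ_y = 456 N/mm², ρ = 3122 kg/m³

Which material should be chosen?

material U

Convert each candidate to consistent units, then evaluate M:
  material U: σ_y = 50.06 MPa, ρ = 666.0 kg/m³
  material H: σ_y = 68.10 MPa, ρ = 1250 kg/m³
  material P: σ_y = 279.2 MPa, ρ = 8938 kg/m³
  material Q: σ_y = 456.0 MPa, ρ = 3122 kg/m³
  material U: M = 20.4×10⁻³
  material Q: M = 19.0×10⁻³
  material H: M = 13.3×10⁻³
  material P: M = 4.78×10⁻³
Material U ranks first.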